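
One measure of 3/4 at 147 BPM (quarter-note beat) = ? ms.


Let's work it out.
Quarter-note beat duration = 60000 / 147 ms
Beats per measure (3/4) = 3
One measure = 3 × 60000 / 147 = 180000 / 147 ms
= 1224.5 ms


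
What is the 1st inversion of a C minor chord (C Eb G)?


Reasoning:
Root position: C Eb G
1st inversion: move root up an octave
Bass note: Eb
Notes (bottom to top) = Eb G C


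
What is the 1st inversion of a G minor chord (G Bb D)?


Step by step:
Root position: G Bb D
1st inversion: move root up an octave
Bass note: Bb
Notes (bottom to top) = Bb D G


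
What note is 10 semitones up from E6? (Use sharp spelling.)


Solution.
E6: chromatic position 4 in octave 6 → absolute = 6×12 + 4 = 76
Transpose up 10: 76 + 10 = 86
86 = 7×12 + 2 → D in octave 7
Result = D7


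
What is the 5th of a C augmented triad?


Augmented triad = root + major 3rd (4 semitones) + augmented 5th (8 semitones)
A triad on C stacks thirds, so the chord tones use letter names C-E-G
Root: C
Major 3rd above C: E
Augmented 5th above C: G#
The 5th = G#


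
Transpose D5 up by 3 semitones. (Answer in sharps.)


Working:
D5: chromatic position 2 in octave 5 → absolute = 5×12 + 2 = 62
Transpose up 3: 62 + 3 = 65
65 = 5×12 + 5 → F in octave 5
Result = F5


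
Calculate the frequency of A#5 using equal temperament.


Working:
f = 440 × 2^(n/12) where n = semitones from A4
A#5: 13 semitones from A4
f = 440 × 2^(13/12)
f = 932.33 Hz


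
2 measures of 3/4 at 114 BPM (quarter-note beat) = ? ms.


Let's work it out.
Quarter-note beat duration = 60000 / 114 ms
Beats per measure (3/4) = 3
One measure = 3 × 60000 / 114 = 180000 / 114 ms
2 measures = 2 × 180000 / 114 = 360000 / 114
= 3157.9 ms


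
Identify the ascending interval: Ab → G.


Letter names: A → G spans 7 letter names → a 7th
Semitones: Ab → G = 11 half-steps
A 7th of 11 semitones is a major 7th
= major 7th


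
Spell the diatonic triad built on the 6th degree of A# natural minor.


Let's work it out.
A# natural minor scale: A# B# C# D# E# F# G#
Diatonic triad on degree 6 stacks scale notes 6, 1, 3: F# A# C#
F#→A# = 4 semitones; F#→C# = 7 semitones → major triad
= F# A# C# (major)


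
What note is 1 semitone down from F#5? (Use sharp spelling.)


F#5: chromatic position 6 in octave 5 → absolute = 5×12 + 6 = 66
Transpose down 1: 66 - 1 = 65
65 = 5×12 + 5 → F in octave 5
Result = F5


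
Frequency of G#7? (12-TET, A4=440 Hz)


Working:
f = 440 × 2^(n/12) where n = semitones from A4
G#7: 35 semitones from A4
f = 440 × 2^(35/12)
f = 3322.44 Hz


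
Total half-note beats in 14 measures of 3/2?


Let's work it out.
Time signature 3/2: the bottom number 2 means the half note gets one count
The top number 3 means 3 half-note beats per measure
Total = 3 × 14 measures
= 42 half-note beats


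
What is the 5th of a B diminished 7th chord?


Let's work it out.
Diminished 7th chord = root + minor 3rd + diminished 5th + diminished 7th
Seventh chords stack in thirds, so the letter names are B-D-F-A
Root: B
Minor 3rd above B: D
Diminished 5th above B: F
Diminished 7th above B: Ab
The 5th = F


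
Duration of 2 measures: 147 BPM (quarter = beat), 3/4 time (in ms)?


Let's work it out.
Quarter-note beat duration = 60000 / 147 ms
Beats per measure (3/4) = 3
One measure = 3 × 60000 / 147 = 180000 / 147 ms
2 measures = 2 × 180000 / 147 = 360000 / 147
= 2449.0 ms


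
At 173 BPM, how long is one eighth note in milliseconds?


Let's work it out.
One quarter-note beat = 60000 / BPM = 60000 / 173 ms
Eighth note = 1/2 × quarter note
Duration = 1/2 × 60000 / 173 = 30000 / 173
= 173.4 ms


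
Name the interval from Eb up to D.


Reasoning:
Letter names: E → D spans 7 letter names → a 7th
Semitones: Eb → D = 11 half-steps
A 7th of 11 semitones is a major 7th
= major 7th


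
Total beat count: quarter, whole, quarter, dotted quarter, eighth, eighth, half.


Step by step:
Beat values:
  quarter = 1 beat
  whole = 4 beats
  quarter = 1 beat
  dotted quarter = 1.5 beats
  eighth = 0.5 beats
  eighth = 0.5 beats
  half = 2 beats
Sum = 1 + 4 + 1 + 1.5 + 0.5 + 0.5 + 2
= 10.5 beats


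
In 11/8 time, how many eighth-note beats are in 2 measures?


Solution.
Time signature 11/8: the bottom number 8 means the eighth note gets one count
The top number 11 means 11 eighth-note beats per measure
Total = 11 × 2 measures
= 22 eighth-note beats


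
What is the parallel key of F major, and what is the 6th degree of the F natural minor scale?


Parallel keys share the same tonic but differ in mode
F major → parallel is F minor
F natural minor scale: F G Ab Bb C Db Eb
= F minor; 6th degree = Db


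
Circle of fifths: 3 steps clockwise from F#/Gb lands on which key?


Each clockwise step on the circle of fifths moves up a perfect 5th
From F#/Gb: F#/Gb → Db → Ab → Eb
= Eb


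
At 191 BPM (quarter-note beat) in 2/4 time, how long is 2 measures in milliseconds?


Reasoning:
Quarter-note beat duration = 60000 / 191 ms
Beats per measure (2/4) = 2
One measure = 2 × 60000 / 191 = 120000 / 191 ms
2 measures = 2 × 120000 / 191 = 240000 / 191
= 1256.5 ms


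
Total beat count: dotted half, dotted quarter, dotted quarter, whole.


Reasoning:
Beat values:
  dotted half = 3 beats
  dotted quarter = 1.5 beats
  dotted quarter = 1.5 beats
  whole = 4 beats
Sum = 3 + 1.5 + 1.5 + 4
= 10 beats


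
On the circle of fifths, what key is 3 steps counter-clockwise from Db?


Solution.
Each counter-clockwise step moves down a perfect 5th (= up a perfect 4th)
From Db: Db → F#/Gb → B → E
= E


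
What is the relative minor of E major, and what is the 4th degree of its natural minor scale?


Working:
The relative minor shares the major's key signature and starts on its 6th degree
6th degree = a major 6th above the tonic; a major 6th above E is C#
→ relative minor of E major is C# minor
C# natural minor scale: C# D# E F# G# A B
= C# minor; 4th degree = F#


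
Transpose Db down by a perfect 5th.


Solution.
perfect 5th: 5 letter names, 7 semitones
Letter: D - 4 → G
Pitch: Db - 7 semitones, spelled as a G → Gb
= Gb


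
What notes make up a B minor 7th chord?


Working:
Minor 7th chord = root + minor 3rd + perfect 5th + minor 7th
Seventh chords stack in thirds, so the letter names are B-D-F-A
Root: B
Minor 3rd above B: D
Perfect 5th above B: F#
Minor 7th above B: A
Chord = B D F# A


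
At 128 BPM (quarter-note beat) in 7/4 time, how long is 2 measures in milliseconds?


Step by step:
Quarter-note beat duration = 60000 / 128 ms
Beats per measure (7/4) = 7
One measure = 7 × 60000 / 128 = 420000 / 128 ms
2 measures = 2 × 420000 / 128 = 840000 / 128
= 6562.5 ms


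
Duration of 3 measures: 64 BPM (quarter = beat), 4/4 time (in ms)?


Step by step:
Quarter-note beat duration = 60000 / 64 ms
Beats per measure (4/4) = 4
One measure = 4 × 60000 / 64 = 240000 / 64 ms
3 measures = 3 × 240000 / 64 = 720000 / 64
= 11250.0 ms


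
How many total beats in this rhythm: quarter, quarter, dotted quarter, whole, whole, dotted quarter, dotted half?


Working:
Beat values:
  quarter = 1 beat
  quarter = 1 beat
  dotted quarter = 1.5 beats
  whole = 4 beats
  whole = 4 beats
  dotted quarter = 1.5 beats
  dotted half = 3 beats
Sum = 1 + 1 + 1.5 + 4 + 4 + 1.5 + 3
= 16 beats


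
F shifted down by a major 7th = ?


major 7th: 7 letter names, 11 semitones
Letter: F - 6 → G
Pitch: F - 11 semitones, spelled as a G → Gb
= Gb


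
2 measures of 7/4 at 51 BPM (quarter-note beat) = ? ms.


Let's work it out.
Quarter-note beat duration = 60000 / 51 ms
Beats per measure (7/4) = 7
One measure = 7 × 60000 / 51 = 420000 / 51 ms
2 measures = 2 × 420000 / 51 = 840000 / 51
= 16470.6 ms


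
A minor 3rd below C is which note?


Reasoning:
A 3rd spans 3 letter names, so from C we land on A
A minor 3rd = 3 semitones below C
Spell A at that pitch: A
= A


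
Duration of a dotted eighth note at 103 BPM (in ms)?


Solution.
One quarter-note beat = 60000 / BPM = 60000 / 103 ms
Dotted eighth note = 3/4 × quarter note
Duration = 3/4 × 60000 / 103 = 45000 / 103
= 436.9 ms


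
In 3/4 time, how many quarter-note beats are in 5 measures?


Reasoning:
Time signature 3/4: the bottom number 4 means the quarter note gets one count
The top number 3 means 3 quarter-note beats per measure
Total = 3 × 5 measures
= 15 quarter-note beats


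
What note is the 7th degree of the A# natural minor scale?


Natural minor scale pattern: W-H-W-W-H-W-W (2-1-2-2-1-2-2 semitones)
Starting from A#:
  A# + 2 semitones → B#
  B# + 1 semitone → C#
  C# + 2 semitones → D#
  D# + 2 semitones → E#
  E# + 1 semitone → F#
  F# + 2 semitones → G#
  G# + 2 semitones → A#
Scale: A# B# C# D# E# F# G#
Degree 7 = G#


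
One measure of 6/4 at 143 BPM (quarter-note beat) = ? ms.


Working:
Quarter-note beat duration = 60000 / 143 ms
Beats per measure (6/4) = 6
One measure = 6 × 60000 / 143 = 360000 / 143 ms
= 2517.5 ms


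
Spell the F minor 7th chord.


Reasoning:
Minor 7th chord = root + minor 3rd + perfect 5th + minor 7th
Seventh chords stack in thirds, so the letter names are F-A-C-E
Root: F
Minor 3rd above F: Ab
Perfect 5th above F: C
Minor 7th above F: Eb
Chord = F Ab C Eb


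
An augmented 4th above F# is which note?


Solution.
A 4th spans 4 letter names, so from F we land on B
An augmented 4th = 6 semitones above F#
Spell B at that pitch: B#
= B#


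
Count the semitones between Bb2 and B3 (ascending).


Let's work it out.
Absolute semitone position = octave×12 + chromatic position
Bb2: 2×12 + 10 = 34
B3: 3×12 + 11 = 47
Difference = 47 - 34 = 13
= 13 semitones


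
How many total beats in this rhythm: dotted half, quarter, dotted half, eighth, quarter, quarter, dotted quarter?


Beat values:
  dotted half = 3 beats
  quarter = 1 beat
  dotted half = 3 beats
  eighth = 0.5 beats
  quarter = 1 beat
  quarter = 1 beat
  dotted quarter = 1.5 beats
Sum = 3 + 1 + 3 + 0.5 + 1 + 1 + 1.5
= 11 beats


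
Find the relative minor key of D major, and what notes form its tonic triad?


Working:
The relative minor shares the major's key signature and starts on its 6th degree
6th degree = a major 6th above the tonic; a major 6th above D is B
→ relative minor of D major is B minor
Tonic triad of B minor = root + minor 3rd + perfect 5th = B D F#
= B minor; triad = B D F#


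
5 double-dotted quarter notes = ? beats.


Base quarter note = 1 beat
Dot 1 adds half the previous value: +1/2
Dot 2 adds half the previous value: +1/4
One double-dotted quarter = 1 + 1/2 + 1/4 = 7/4
5 of them = 5 × 7/4 = 35/4
= 35/4 beats


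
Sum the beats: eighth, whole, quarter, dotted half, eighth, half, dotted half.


Step by step:
Beat values:
  eighth = 0.5 beats
  whole = 4 beats
  quarter = 1 beat
  dotted half = 3 beats
  eighth = 0.5 beats
  half = 2 beats
  dotted half = 3 beats
Sum = 0.5 + 4 + 1 + 3 + 0.5 + 2 + 3
= 14 beats


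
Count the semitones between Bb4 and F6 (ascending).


Absolute semitone position = octave×12 + chromatic position
Bb4: 4×12 + 10 = 58
F6: 6×12 + 5 = 77
Difference = 77 - 58 = 19
= 19 semitones


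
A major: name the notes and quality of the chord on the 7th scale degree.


A major scale: A B C# D E F# G#
Diatonic triad on degree 7 stacks scale notes 7, 2, 4: G# B D
G#→B = 3 semitones; G#→D = 6 semitones → diminished triad
= G# B D (diminished)


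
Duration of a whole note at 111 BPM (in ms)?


Let's work it out.
One quarter-note beat = 60000 / BPM = 60000 / 111 ms
Whole note = 4 × quarter note
Duration = 4 × 60000 / 111 = 240000 / 111
= 2162.2 ms


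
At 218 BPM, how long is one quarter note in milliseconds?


One quarter-note beat = 60000 / BPM = 60000 / 218 ms
Duration = 60000 / 218
= 275.2 ms


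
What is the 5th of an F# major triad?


Let's work it out.
Major triad = root + major 3rd (4 semitones) + perfect 5th (7 semitones)
A triad on F# stacks thirds, so the chord tones use letter names F-A-C
Root: F#
Major 3rd above F#: A#
Perfect 5th above F#: C#
The 5th = C#


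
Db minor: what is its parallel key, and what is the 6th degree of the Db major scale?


Let's work it out.
Parallel keys share the same tonic but differ in mode
Db minor → parallel is Db major
Db major scale: Db Eb F Gb Ab Bb C
= Db major; 6th degree = Bb


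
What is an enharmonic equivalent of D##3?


Enharmonic notes sound the same pitch but are spelled with different letter names
D## and E name the same pitch class
= E3


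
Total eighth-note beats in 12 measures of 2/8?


Time signature 2/8: the bottom number 8 means the eighth note gets one count
The top number 2 means 2 eighth-note beats per measure
Total = 2 × 12 measures
= 24 eighth-note beats


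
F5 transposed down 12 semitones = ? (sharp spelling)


Solution.
F5: chromatic position 5 in octave 5 → absolute = 5×12 + 5 = 65
Transpose down 12: 65 - 12 = 53
53 = 4×12 + 5 → F in octave 4
Result = F4


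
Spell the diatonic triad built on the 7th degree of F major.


Working:
F major scale: F G A Bb C D E
Diatonic triad on degree 7 stacks scale notes 7, 2, 4: E G Bb
E→G = 3 semitones; E→Bb = 6 semitones → diminished triad
= E G Bb (diminished)


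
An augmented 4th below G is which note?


Let's work it out.
A 4th spans 4 letter names, so from G we land on D
An augmented 4th = 6 semitones below G
Spell D at that pitch: Db
= Db


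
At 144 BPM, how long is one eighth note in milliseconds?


Solution.
One quarter-note beat = 60000 / BPM = 60000 / 144 ms
Eighth note = 1/2 × quarter note
Duration = 1/2 × 60000 / 144 = 30000 / 144
= 208.3 ms


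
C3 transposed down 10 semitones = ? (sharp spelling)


C3: chromatic position 0 in octave 3 → absolute = 3×12 + 0 = 36
Transpose down 10: 36 - 10 = 26
26 = 2×12 + 2 → D in octave 2
Result = D2


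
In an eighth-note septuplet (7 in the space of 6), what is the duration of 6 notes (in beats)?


Step by step:
Septuplet: 7 notes occupy the space of 6 eighth notes
Space = 6 × 1/2 = 3 beats
Each septuplet note = 3 / 7 = 3/7 beats
6 notes = 6 × 3/7 = 18/7
= 18/7 beats


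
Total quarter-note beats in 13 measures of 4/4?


Time signature 4/4: the bottom number 4 means the quarter note gets one count
The top number 4 means 4 quarter-note beats per measure
Total = 4 × 13 measures
= 52 quarter-note beats


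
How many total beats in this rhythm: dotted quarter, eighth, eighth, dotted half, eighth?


Solution.
Beat values:
  dotted quarter = 1.5 beats
  eighth = 0.5 beats
  eighth = 0.5 beats
  dotted half = 3 beats
  eighth = 0.5 beats
Sum = 1.5 + 0.5 + 0.5 + 3 + 0.5
= 6 beats


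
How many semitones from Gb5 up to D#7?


Let's work it out.
Absolute semitone position = octave×12 + chromatic position
Gb5: 5×12 + 6 = 66
D#7: 7×12 + 3 = 87
Difference = 87 - 66 = 21
= 21 semitones


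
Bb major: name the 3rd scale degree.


Step by step:
Major scale pattern: W-W-H-W-W-W-H (2-2-1-2-2-2-1 semitones)
Starting from Bb:
  Bb + 2 semitones → C
  C + 2 semitones → D
  D + 1 semitone → Eb
  Eb + 2 semitones → F
  F + 2 semitones → G
  G + 2 semitones → A
  A + 1 semitone → Bb
Scale: Bb C D Eb F G A
Degree 3 = D


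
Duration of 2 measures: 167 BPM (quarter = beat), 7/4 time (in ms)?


Step by step:
Quarter-note beat duration = 60000 / 167 ms
Beats per measure (7/4) = 7
One measure = 7 × 60000 / 167 = 420000 / 167 ms
2 measures = 2 × 420000 / 167 = 840000 / 167
= 5029.9 ms


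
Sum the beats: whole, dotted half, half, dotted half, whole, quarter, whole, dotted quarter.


Step by step:
Beat values:
  whole = 4 beats
  dotted half = 3 beats
  half = 2 beats
  dotted half = 3 beats
  whole = 4 beats
  quarter = 1 beat
  whole = 4 beats
  dotted quarter = 1.5 beats
Sum = 4 + 3 + 2 + 3 + 4 + 1 + 4 + 1.5
= 22.5 beats


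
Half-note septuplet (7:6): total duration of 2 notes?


Septuplet: 7 notes occupy the space of 6 half notes
Space = 6 × 2 = 12 beats
Each septuplet note = 12 / 7 = 12/7 beats
2 notes = 2 × 12/7 = 24/7
= 24/7 beats


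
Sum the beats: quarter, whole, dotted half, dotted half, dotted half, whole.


Beat values:
  quarter = 1 beat
  whole = 4 beats
  dotted half = 3 beats
  dotted half = 3 beats
  dotted half = 3 beats
  whole = 4 beats
Sum = 1 + 4 + 3 + 3 + 3 + 4
= 18 beats


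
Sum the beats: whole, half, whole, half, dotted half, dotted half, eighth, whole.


Beat values:
  whole = 4 beats
  half = 2 beats
  whole = 4 beats
  half = 2 beats
  dotted half = 3 beats
  dotted half = 3 beats
  eighth = 0.5 beats
  whole = 4 beats
Sum = 4 + 2 + 4 + 2 + 3 + 3 + 0.5 + 4
= 22.5 beats


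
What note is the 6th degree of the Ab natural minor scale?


Natural minor scale pattern: W-H-W-W-H-W-W (2-1-2-2-1-2-2 semitones)
Starting from Ab:
  Ab + 2 semitones → Bb
  Bb + 1 semitone → Cb
  Cb + 2 semitones → Db
  Db + 2 semitones → Eb
  Eb + 1 semitone → Fb
  Fb + 2 semitones → Gb
  Gb + 2 semitones → Ab
Scale: Ab Bb Cb Db Eb Fb Gb
Degree 6 = Fb


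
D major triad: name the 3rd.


Major triad = root + major 3rd (4 semitones) + perfect 5th (7 semitones)
A triad on D stacks thirds, so the chord tones use letter names D-F-A
Root: D
Major 3rd above D: F#
Perfect 5th above D: A
The 3rd = F#


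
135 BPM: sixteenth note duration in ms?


Working:
One quarter-note beat = 60000 / BPM = 60000 / 135 ms
Sixteenth note = 1/4 × quarter note
Duration = 1/4 × 60000 / 135 = 15000 / 135
= 111.1 ms


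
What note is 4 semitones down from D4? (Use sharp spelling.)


Reasoning:
D4: chromatic position 2 in octave 4 → absolute = 4×12 + 2 = 50
Transpose down 4: 50 - 4 = 46
46 = 3×12 + 10 → A# in octave 3
Result = A#3


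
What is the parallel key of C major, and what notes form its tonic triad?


Working:
Parallel keys share the same tonic but differ in mode
C major → parallel is C minor
Tonic triad of C minor = C Eb G
= C minor; triad = C Eb G


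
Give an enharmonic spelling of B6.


Reasoning:
Enharmonic notes sound the same pitch but are spelled with different letter names
B and Cb name the same pitch class
Octave numbers change at C, so B6 = Cb7
= Cb7


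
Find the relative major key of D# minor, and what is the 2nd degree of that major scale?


The relative major shares the key signature and is a minor 3rd above the minor tonic
A minor 3rd above D# is F#
→ relative major of D# minor is F# major
F# major scale: F# G# A# B C# D# E#
= F# major; 2nd degree = G#


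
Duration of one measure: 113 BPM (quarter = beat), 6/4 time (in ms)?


Working:
Quarter-note beat duration = 60000 / 113 ms
Beats per measure (6/4) = 6
One measure = 6 × 60000 / 113 = 360000 / 113 ms
= 3185.8 ms


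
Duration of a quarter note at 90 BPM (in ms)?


Let's work it out.
One quarter-note beat = 60000 / BPM = 60000 / 90 ms
Duration = 60000 / 90
= 666.7 ms


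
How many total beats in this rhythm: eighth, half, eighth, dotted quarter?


Let's work it out.
Beat values:
  eighth = 0.5 beats
  half = 2 beats
  eighth = 0.5 beats
  dotted quarter = 1.5 beats
Sum = 0.5 + 2 + 0.5 + 1.5
= 4.5 beats


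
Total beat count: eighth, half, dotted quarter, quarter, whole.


Solution.
Beat values:
  eighth = 0.5 beats
  half = 2 beats
  dotted quarter = 1.5 beats
  quarter = 1 beat
  whole = 4 beats
Sum = 0.5 + 2 + 1.5 + 1 + 4
= 9 beats


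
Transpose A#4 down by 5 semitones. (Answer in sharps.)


Step by step:
A#4: chromatic position 10 in octave 4 → absolute = 4×12 + 10 = 58
Transpose down 5: 58 - 5 = 53
53 = 4×12 + 5 → F in octave 4
Result = F4


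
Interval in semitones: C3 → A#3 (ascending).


Absolute semitone position = octave×12 + chromatic position
C3: 3×12 + 0 = 36
A#3: 3×12 + 10 = 46
Difference = 46 - 36 = 10
= 10 semitones


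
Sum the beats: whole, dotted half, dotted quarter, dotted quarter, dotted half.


Beat values:
  whole = 4 beats
  dotted half = 3 beats
  dotted quarter = 1.5 beats
  dotted quarter = 1.5 beats
  dotted half = 3 beats
Sum = 4 + 3 + 1.5 + 1.5 + 3
= 13 beats


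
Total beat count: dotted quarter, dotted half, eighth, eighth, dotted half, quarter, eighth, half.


Beat values:
  dotted quarter = 1.5 beats
  dotted half = 3 beats
  eighth = 0.5 beats
  eighth = 0.5 beats
  dotted half = 3 beats
  quarter = 1 beat
  eighth = 0.5 beats
  half = 2 beats
Sum = 1.5 + 3 + 0.5 + 0.5 + 3 + 1 + 0.5 + 2
= 12 beats


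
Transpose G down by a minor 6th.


Reasoning:
minor 6th: 6 letter names, 8 semitones
Letter: G - 5 → B
Pitch: G - 8 semitones, spelled as a B → B
= B


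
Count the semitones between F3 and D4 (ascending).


Solution.
Absolute semitone position = octave×12 + chromatic position
F3: 3×12 + 5 = 41
D4: 4×12 + 2 = 50
Difference = 50 - 41 = 9
= 9 semitones


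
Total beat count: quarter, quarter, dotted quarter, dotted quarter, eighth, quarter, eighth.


Beat values:
  quarter = 1 beat
  quarter = 1 beat
  dotted quarter = 1.5 beats
  dotted quarter = 1.5 beats
  eighth = 0.5 beats
  quarter = 1 beat
  eighth = 0.5 beats
Sum = 1 + 1 + 1.5 + 1.5 + 0.5 + 1 + 0.5
= 7 beats


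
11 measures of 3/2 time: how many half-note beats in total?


Working:
Time signature 3/2: the bottom number 2 means the half note gets one count
The top number 3 means 3 half-note beats per measure
Total = 3 × 11 measures
= 33 half-note beats


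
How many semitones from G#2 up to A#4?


Absolute semitone position = octave×12 + chromatic position
G#2: 2×12 + 8 = 32
A#4: 4×12 + 10 = 58
Difference = 58 - 32 = 26
= 26 semitones


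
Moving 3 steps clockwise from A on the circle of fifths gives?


Solution.
Each clockwise step on the circle of fifths moves up a perfect 5th
From A: A → E → B → F#/Gb
= F#/Gb


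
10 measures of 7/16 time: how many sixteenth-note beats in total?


Solution.
Time signature 7/16: the bottom number 16 means the sixteenth note gets one count
The top number 7 means 7 sixteenth-note beats per measure
Total = 7 × 10 measures
= 70 sixteenth-note beats


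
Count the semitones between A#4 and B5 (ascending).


Absolute semitone position = octave×12 + chromatic position
A#4: 4×12 + 10 = 58
B5: 5×12 + 11 = 71
Difference = 71 - 58 = 13
= 13 semitones


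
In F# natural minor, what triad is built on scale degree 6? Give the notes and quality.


Reasoning:
F# natural minor scale: F# G# A B C# D E
Diatonic triad on degree 6 stacks scale notes 6, 1, 3: D F# A
D→F# = 4 semitones; D→A = 7 semitones → major triad
= D F# A (major)


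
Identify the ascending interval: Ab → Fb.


Solution.
Letter names: A → F spans 6 letter names → a 6th
Semitones: Ab → Fb = 8 half-steps
A 6th of 8 semitones is a minor 6th
= minor 6th


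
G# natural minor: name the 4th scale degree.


Solution.
Natural minor scale pattern: W-H-W-W-H-W-W (2-1-2-2-1-2-2 semitones)
Starting from G#:
  G# + 2 semitones → A#
  A# + 1 semitone → B
  B + 2 semitones → C#
  C# + 2 semitones → D#
  D# + 1 semitone → E
  E + 2 semitones → F#
  F# + 2 semitones → G#
Scale: G# A# B C# D# E F#
Degree 4 = C#


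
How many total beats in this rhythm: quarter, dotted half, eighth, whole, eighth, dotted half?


Solution.
Beat values:
  quarter = 1 beat
  dotted half = 3 beats
  eighth = 0.5 beats
  whole = 4 beats
  eighth = 0.5 beats
  dotted half = 3 beats
Sum = 1 + 3 + 0.5 + 4 + 0.5 + 3
= 12 beats


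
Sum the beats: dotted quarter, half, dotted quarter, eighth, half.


Solution.
Beat values:
  dotted quarter = 1.5 beats
  half = 2 beats
  dotted quarter = 1.5 beats
  eighth = 0.5 beats
  half = 2 beats
Sum = 1.5 + 2 + 1.5 + 0.5 + 2
= 7.5 beats


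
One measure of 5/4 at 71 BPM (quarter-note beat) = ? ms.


Reasoning:
Quarter-note beat duration = 60000 / 71 ms
Beats per measure (5/4) = 5
One measure = 5 × 60000 / 71 = 300000 / 71 ms
= 4225.4 ms


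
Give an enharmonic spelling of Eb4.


Enharmonic notes sound the same pitch but are spelled with different letter names
Eb and D# name the same pitch class
= D#4


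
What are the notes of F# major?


Working:
Major scale pattern: W-W-H-W-W-W-H (2-2-1-2-2-2-1 semitones)
Starting from F#:
  F# + 2 semitones → G#
  G# + 2 semitones → A#
  A# + 1 semitone → B
  B + 2 semitones → C#
  C# + 2 semitones → D#
  D# + 2 semitones → E#
  E# + 1 semitone → F#
Scale = F# G# A# B C# D# E#


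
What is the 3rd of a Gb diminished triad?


Diminished triad = root + minor 3rd (3 semitones) + diminished 5th (6 semitones)
A triad on Gb stacks thirds, so the chord tones use letter names G-B-D
Root: Gb
Minor 3rd above Gb: Bbb
Diminished 5th above Gb: Dbb
The 3rd = Bbb


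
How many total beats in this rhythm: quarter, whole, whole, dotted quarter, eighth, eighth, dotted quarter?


Step by step:
Beat values:
  quarter = 1 beat
  whole = 4 beats
  whole = 4 beats
  dotted quarter = 1.5 beats
  eighth = 0.5 beats
  eighth = 0.5 beats
  dotted quarter = 1.5 beats
Sum = 1 + 4 + 4 + 1.5 + 0.5 + 0.5 + 1.5
= 13 beats


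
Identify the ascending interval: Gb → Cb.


Solution.
Letter names: G → C spans 4 letter names → a 4th
Semitones: Gb → Cb = 5 half-steps
A 4th of 5 semitones is a perfect 4th
= perfect 4th


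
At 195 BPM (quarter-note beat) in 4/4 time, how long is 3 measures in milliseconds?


Step by step:
Quarter-note beat duration = 60000 / 195 ms
Beats per measure (4/4) = 4
One measure = 4 × 60000 / 195 = 240000 / 195 ms
3 measures = 3 × 240000 / 195 = 720000 / 195
= 3692.3 ms


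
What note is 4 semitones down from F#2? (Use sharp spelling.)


Working:
F#2: chromatic position 6 in octave 2 → absolute = 2×12 + 6 = 30
Transpose down 4: 30 - 4 = 26
26 = 2×12 + 2 → D in octave 2
Result = D2


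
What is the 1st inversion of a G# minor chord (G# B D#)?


Step by step:
Root position: G# B D#
1st inversion: move root up an octave
Bass note: B
Notes (bottom to top) = B D# G#


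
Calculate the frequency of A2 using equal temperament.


f = 440 × 2^(n/12) where n = semitones from A4
A2: -24 semitones from A4
f = 440 × 2^(-24/12)
f = 110.00 Hz


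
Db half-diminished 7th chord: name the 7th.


Half-diminished 7th chord = root + minor 3rd + diminished 5th + minor 7th
Seventh chords stack in thirds, so the letter names are D-F-A-C
Root: Db
Minor 3rd above Db: Fb
Diminished 5th above Db: Abb
Minor 7th above Db: Cb
The 7th = Cb


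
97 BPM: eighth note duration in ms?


Let's work it out.
One quarter-note beat = 60000 / BPM = 60000 / 97 ms
Eighth note = 1/2 × quarter note
Duration = 1/2 × 60000 / 97 = 30000 / 97
= 309.3 ms


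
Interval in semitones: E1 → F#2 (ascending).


Absolute semitone position = octave×12 + chromatic position
E1: 1×12 + 4 = 16
F#2: 2×12 + 6 = 30
Difference = 30 - 16 = 14
= 14 semitones


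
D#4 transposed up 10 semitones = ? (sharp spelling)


Solution.
D#4: chromatic position 3 in octave 4 → absolute = 4×12 + 3 = 51
Transpose up 10: 51 + 10 = 61
61 = 5×12 + 1 → C# in octave 5
Result = C#5


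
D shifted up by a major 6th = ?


major 6th: 6 letter names, 9 semitones
Letter: D + 5 → B
Pitch: D + 9 semitones, spelled as a B → B
= B


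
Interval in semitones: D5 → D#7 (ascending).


Absolute semitone position = octave×12 + chromatic position
D5: 5×12 + 2 = 62
D#7: 7×12 + 3 = 87
Difference = 87 - 62 = 25
= 25 semitones


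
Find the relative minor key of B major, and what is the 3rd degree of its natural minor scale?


Step by step:
The relative minor shares the major's key signature and starts on its 6th degree
6th degree = a major 6th above the tonic; a major 6th above B is G#
→ relative minor of B major is G# minor
G# natural minor scale: G# A# B C# D# E F#
= G# minor; 3rd degree = B


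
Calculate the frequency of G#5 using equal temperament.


f = 440 × 2^(n/12) where n = semitones from A4
G#5: 11 semitones from A4
f = 440 × 2^(11/12)
f = 830.61 Hz


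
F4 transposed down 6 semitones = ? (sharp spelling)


Reasoning:
F4: chromatic position 5 in octave 4 → absolute = 4×12 + 5 = 53
Transpose down 6: 53 - 6 = 47
47 = 3×12 + 11 → B in octave 3
Result = B3


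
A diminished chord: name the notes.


Diminished triad = root + minor 3rd (3 semitones) + diminished 5th (6 semitones)
A triad on A stacks thirds, so the chord tones use letter names A-C-E
Root: A
Minor 3rd above A: C
Diminished 5th above A: Eb
Chord = A C Eb


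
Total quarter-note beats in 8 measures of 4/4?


Step by step:
Time signature 4/4: the bottom number 4 means the quarter note gets one count
The top number 4 means 4 quarter-note beats per measure
Total = 4 × 8 measures
= 32 quarter-note beats


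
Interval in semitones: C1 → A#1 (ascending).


Let's work it out.
Absolute semitone position = octave×12 + chromatic position
C1: 1×12 + 0 = 12
A#1: 1×12 + 10 = 22
Difference = 22 - 12 = 10
= 10 semitones


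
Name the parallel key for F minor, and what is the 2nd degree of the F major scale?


Working:
Parallel keys share the same tonic but differ in mode
F minor → parallel is F major
F major scale: F G A Bb C D E
= F major; 2nd degree = G


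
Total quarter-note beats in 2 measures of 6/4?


Time signature 6/4: the bottom number 4 means the quarter note gets one count
The top number 6 means 6 quarter-note beats per measure
Total = 6 × 2 measures
= 12 quarter-note beats


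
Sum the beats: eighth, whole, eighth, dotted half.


Let's work it out.
Beat values:
  eighth = 0.5 beats
  whole = 4 beats
  eighth = 0.5 beats
  dotted half = 3 beats
Sum = 0.5 + 4 + 0.5 + 3
= 8 beats


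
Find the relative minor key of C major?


The relative minor shares the major's key signature and starts on its 6th degree
6th degree = a major 6th above the tonic; a major 6th above C is A
→ relative minor of C major is A minor
= A minor


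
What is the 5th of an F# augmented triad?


Augmented triad = root + major 3rd (4 semitones) + augmented 5th (8 semitones)
A triad on F# stacks thirds, so the chord tones use letter names F-A-C
Root: F#
Major 3rd above F#: A#
Augmented 5th above F#: C##
The 5th = C##


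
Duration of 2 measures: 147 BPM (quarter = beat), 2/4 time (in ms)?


Quarter-note beat duration = 60000 / 147 ms
Beats per measure (2/4) = 2
One measure = 2 × 60000 / 147 = 120000 / 147 ms
2 measures = 2 × 120000 / 147 = 240000 / 147
= 1632.7 ms


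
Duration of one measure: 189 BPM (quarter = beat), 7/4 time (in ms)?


Working:
Quarter-note beat duration = 60000 / 189 ms
Beats per measure (7/4) = 7
One measure = 7 × 60000 / 189 = 420000 / 189 ms
= 2222.2 ms


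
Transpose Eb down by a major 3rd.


Reasoning:
major 3rd: 3 letter names, 4 semitones
Letter: E - 2 → C
Pitch: Eb - 4 semitones, spelled as a C → Cb
= Cb


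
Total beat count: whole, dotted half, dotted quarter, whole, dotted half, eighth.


Working:
Beat values:
  whole = 4 beats
  dotted half = 3 beats
  dotted quarter = 1.5 beats
  whole = 4 beats
  dotted half = 3 beats
  eighth = 0.5 beats
Sum = 4 + 3 + 1.5 + 4 + 3 + 0.5
= 16 beats


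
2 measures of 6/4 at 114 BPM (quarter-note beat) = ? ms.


Quarter-note beat duration = 60000 / 114 ms
Beats per measure (6/4) = 6
One measure = 6 × 60000 / 114 = 360000 / 114 ms
2 measures = 2 × 360000 / 114 = 720000 / 114
= 6315.8 ms


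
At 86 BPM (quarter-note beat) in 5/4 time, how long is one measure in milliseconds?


Step by step:
Quarter-note beat duration = 60000 / 86 ms
Beats per measure (5/4) = 5
One measure = 5 × 60000 / 86 = 300000 / 86 ms
= 3488.4 ms


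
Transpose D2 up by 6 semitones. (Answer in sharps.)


Step by step:
D2: chromatic position 2 in octave 2 → absolute = 2×12 + 2 = 26
Transpose up 6: 26 + 6 = 32
32 = 2×12 + 8 → G# in octave 2
Result = G#2


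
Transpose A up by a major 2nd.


Solution.
major 2nd: 2 letter names, 2 semitones
Letter: A + 1 → B
Pitch: A + 2 semitones, spelled as a B → B
= B


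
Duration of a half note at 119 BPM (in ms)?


Step by step:
One quarter-note beat = 60000 / BPM = 60000 / 119 ms
Half note = 2 × quarter note
Duration = 2 × 60000 / 119 = 120000 / 119
= 1008.4 ms


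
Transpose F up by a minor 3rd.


Reasoning:
minor 3rd: 3 letter names, 3 semitones
Letter: F + 2 → A
Pitch: F + 3 semitones, spelled as an A → Ab
= Ab


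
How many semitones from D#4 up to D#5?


Reasoning:
Absolute semitone position = octave×12 + chromatic position
D#4: 4×12 + 3 = 51
D#5: 5×12 + 3 = 63
Difference = 63 - 51 = 12
= 12 semitones


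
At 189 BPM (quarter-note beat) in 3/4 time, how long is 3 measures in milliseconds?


Solution.
Quarter-note beat duration = 60000 / 189 ms
Beats per measure (3/4) = 3
One measure = 3 × 60000 / 189 = 180000 / 189 ms
3 measures = 3 × 180000 / 189 = 540000 / 189
= 2857.1 ms


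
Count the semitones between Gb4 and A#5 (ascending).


Solution.
Absolute semitone position = octave×12 + chromatic position
Gb4: 4×12 + 6 = 54
A#5: 5×12 + 10 = 70
Difference = 70 - 54 = 16
= 16 semitones


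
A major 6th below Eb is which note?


Step by step:
A 6th spans 6 letter names, so from E we land on G
A major 6th = 9 semitones below Eb
Spell G at that pitch: Gb
= Gb


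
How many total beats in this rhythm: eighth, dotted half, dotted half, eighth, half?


Working:
Beat values:
  eighth = 0.5 beats
  dotted half = 3 beats
  dotted half = 3 beats
  eighth = 0.5 beats
  half = 2 beats
Sum = 0.5 + 3 + 3 + 0.5 + 2
= 9 beats


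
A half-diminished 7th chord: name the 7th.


Half-diminished 7th chord = root + minor 3rd + diminished 5th + minor 7th
Seventh chords stack in thirds, so the letter names are A-C-E-G
Root: A
Minor 3rd above A: C
Diminished 5th above A: Eb
Minor 7th above A: G
The 7th = G


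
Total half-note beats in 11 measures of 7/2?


Reasoning:
Time signature 7/2: the bottom number 2 means the half note gets one count
The top number 7 means 7 half-note beats per measure
Total = 7 × 11 measures
= 77 half-note beats


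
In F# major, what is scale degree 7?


Solution.
Major scale pattern: W-W-H-W-W-W-H (2-2-1-2-2-2-1 semitones)
Starting from F#:
  F# + 2 semitones → G#
  G# + 2 semitones → A#
  A# + 1 semitone → B
  B + 2 semitones → C#
  C# + 2 semitones → D#
  D# + 2 semitones → E#
  E# + 1 semitone → F#
Scale: F# G# A# B C# D# E#
Degree 7 = E#


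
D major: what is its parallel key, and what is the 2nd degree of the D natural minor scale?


Reasoning:
Parallel keys share the same tonic but differ in mode
D major → parallel is D minor
D natural minor scale: D E F G A Bb C
= D minor; 2nd degree = E


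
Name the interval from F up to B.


Working:
Letter names: F → B spans 4 letter names → a 4th
Semitones: F → B = 6 half-steps
A 4th of 6 semitones is an augmented 4th
= augmented 4th


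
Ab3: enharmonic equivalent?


Enharmonic notes sound the same pitch but are spelled with different letter names
Ab and G# name the same pitch class
= G#3


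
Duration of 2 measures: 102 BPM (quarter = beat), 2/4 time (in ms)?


Step by step:
Quarter-note beat duration = 60000 / 102 ms
Beats per measure (2/4) = 2
One measure = 2 × 60000 / 102 = 120000 / 102 ms
2 measures = 2 × 120000 / 102 = 240000 / 102
= 2352.9 ms


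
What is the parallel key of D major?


Parallel keys share the same tonic but differ in mode
D major → parallel is D minor
= D minor


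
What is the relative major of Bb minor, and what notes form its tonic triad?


Solution.
The relative major shares the key signature and is a minor 3rd above the minor tonic
A minor 3rd above Bb is Db
→ relative major of Bb minor is Db major
Tonic triad of Db major = root + major 3rd + perfect 5th = Db F Ab
= Db major; triad = Db F Ab


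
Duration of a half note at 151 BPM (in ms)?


Solution.
One quarter-note beat = 60000 / BPM = 60000 / 151 ms
Half note = 2 × quarter note
Duration = 2 × 60000 / 151 = 120000 / 151
= 794.7 ms


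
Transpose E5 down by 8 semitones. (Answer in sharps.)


Solution.
E5: chromatic position 4 in octave 5 → absolute = 5×12 + 4 = 64
Transpose down 8: 64 - 8 = 56
56 = 4×12 + 8 → G# in octave 4
Result = G#4


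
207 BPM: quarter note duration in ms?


One quarter-note beat = 60000 / BPM = 60000 / 207 ms
Duration = 60000 / 207
= 289.9 ms


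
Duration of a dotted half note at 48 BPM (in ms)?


Step by step:
One quarter-note beat = 60000 / BPM = 60000 / 48 ms
Dotted half note = 3 × quarter note
Duration = 3 × 60000 / 48 = 180000 / 48
= 3750.0 ms


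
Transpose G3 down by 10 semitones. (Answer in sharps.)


Working:
G3: chromatic position 7 in octave 3 → absolute = 3×12 + 7 = 43
Transpose down 10: 43 - 10 = 33
33 = 2×12 + 9 → A in octave 2
Result = A2


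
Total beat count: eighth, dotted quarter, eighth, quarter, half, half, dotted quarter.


Beat values:
  eighth = 0.5 beats
  dotted quarter = 1.5 beats
  eighth = 0.5 beats
  quarter = 1 beat
  half = 2 beats
  half = 2 beats
  dotted quarter = 1.5 beats
Sum = 0.5 + 1.5 + 0.5 + 1 + 2 + 2 + 1.5
= 9 beats


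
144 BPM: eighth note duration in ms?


Step by step:
One quarter-note beat = 60000 / BPM = 60000 / 144 ms
Eighth note = 1/2 × quarter note
Duration = 1/2 × 60000 / 144 = 30000 / 144
= 208.3 ms


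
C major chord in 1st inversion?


Reasoning:
Root position: C E G
1st inversion: move root up an octave
Bass note: E
Notes (bottom to top) = E G C


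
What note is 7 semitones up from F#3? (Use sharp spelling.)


Working:
F#3: chromatic position 6 in octave 3 → absolute = 3×12 + 6 = 42
Transpose up 7: 42 + 7 = 49
49 = 4×12 + 1 → C# in octave 4
Result = C#4


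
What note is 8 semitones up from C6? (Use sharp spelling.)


Step by step:
C6: chromatic position 0 in octave 6 → absolute = 6×12 + 0 = 72
Transpose up 8: 72 + 8 = 80
80 = 6×12 + 8 → G# in octave 6
Result = G#6


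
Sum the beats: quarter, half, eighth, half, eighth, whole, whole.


Step by step:
Beat values:
  quarter = 1 beat
  half = 2 beats
  eighth = 0.5 beats
  half = 2 beats
  eighth = 0.5 beats
  whole = 4 beats
  whole = 4 beats
Sum = 1 + 2 + 0.5 + 2 + 0.5 + 4 + 4
= 14 beats


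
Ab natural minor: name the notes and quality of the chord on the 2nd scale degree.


Ab natural minor scale: Ab Bb Cb Db Eb Fb Gb
Diatonic triad on degree 2 stacks scale notes 2, 4, 6: Bb Db Fb
Bb→Db = 3 semitones; Bb→Fb = 6 semitones → diminished triad
= Bb Db Fb (diminished)


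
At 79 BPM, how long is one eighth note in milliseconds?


Step by step:
One quarter-note beat = 60000 / BPM = 60000 / 79 ms
Eighth note = 1/2 × quarter note
Duration = 1/2 × 60000 / 79 = 30000 / 79
= 379.7 ms


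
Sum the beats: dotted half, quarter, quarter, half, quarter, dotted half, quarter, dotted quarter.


Reasoning:
Beat values:
  dotted half = 3 beats
  quarter = 1 beat
  quarter = 1 beat
  half = 2 beats
  quarter = 1 beat
  dotted half = 3 beats
  quarter = 1 beat
  dotted quarter = 1.5 beats
Sum = 3 + 1 + 1 + 2 + 1 + 3 + 1 + 1.5
= 13.5 beats


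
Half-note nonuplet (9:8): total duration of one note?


Let's work it out.
Nonuplet: 9 notes occupy the space of 8 half notes
Space = 8 × 2 = 16 beats
Each nonuplet note = 16 / 9 = 16/9 beats
= 16/9 beats


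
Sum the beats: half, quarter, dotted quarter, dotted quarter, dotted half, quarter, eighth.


Let's work it out.
Beat values:
  half = 2 beats
  quarter = 1 beat
  dotted quarter = 1.5 beats
  dotted quarter = 1.5 beats
  dotted half = 3 beats
  quarter = 1 beat
  eighth = 0.5 beats
Sum = 2 + 1 + 1.5 + 1.5 + 3 + 1 + 0.5
= 10.5 beats


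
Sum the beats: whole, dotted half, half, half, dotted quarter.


Let's work it out.
Beat values:
  whole = 4 beats
  dotted half = 3 beats
  half = 2 beats
  half = 2 beats
  dotted quarter = 1.5 beats
Sum = 4 + 3 + 2 + 2 + 1.5
= 12.5 beats
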